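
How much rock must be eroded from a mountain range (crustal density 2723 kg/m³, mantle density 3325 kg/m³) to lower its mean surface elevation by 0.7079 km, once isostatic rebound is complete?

3.91 km

Net drop Δ = e − u = e − e ρ_c/ρ_m = e (ρ_m − ρ_c)/ρ_m.
e = Δ ρ_m/(ρ_m − ρ_c) = 0.7079 km × 3325/602 = 3.91 km.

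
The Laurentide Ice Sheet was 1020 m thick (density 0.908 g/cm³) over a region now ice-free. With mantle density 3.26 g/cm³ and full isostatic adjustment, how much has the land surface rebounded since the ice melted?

Removing the load lets mantle flow back in; uplift u satisfies ρ_ice t = ρ_m u.
u = t ρ_ice/ρ_m = 1020 m × 0.908/3.26 = 284 m.

284 m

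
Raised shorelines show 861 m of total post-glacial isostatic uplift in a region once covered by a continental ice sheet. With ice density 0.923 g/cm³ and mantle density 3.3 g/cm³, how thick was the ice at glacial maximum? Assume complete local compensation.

3080 m

u = t ρ_ice/ρ_m → t = u ρ_m/ρ_ice = 861 m × 3.3/0.923 = 3080 m.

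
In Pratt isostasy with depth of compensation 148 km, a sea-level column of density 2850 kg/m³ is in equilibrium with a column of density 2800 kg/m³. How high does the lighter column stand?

2.64 km

ρ_ref D = ρ (D + h) → h = D (ρ_ref − ρ)/ρ.
h = 148 km × (2850 − 2800)/2800 = 2.64 km.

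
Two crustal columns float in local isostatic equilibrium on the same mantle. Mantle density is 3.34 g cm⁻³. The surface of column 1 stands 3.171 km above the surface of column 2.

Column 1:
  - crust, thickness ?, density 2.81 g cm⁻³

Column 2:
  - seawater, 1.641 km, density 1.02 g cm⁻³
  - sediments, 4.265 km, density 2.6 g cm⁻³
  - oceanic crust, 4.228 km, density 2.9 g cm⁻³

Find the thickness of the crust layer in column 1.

36.6 km

Take the compensation level at the base of the deeper column (depth z_c below the surface of column 1) and equate Σ ρ_i t_i down to z_c; mantle fills any gap and the z_c terms cancel.
Column 1: x×2.81 + (z_c − 0 − x)×3.34
Column 2: 3.171×0 + 1.641×1.02 + 4.265×2.6 + 4.228×2.9 + (z_c − 3.171 − 10.134)×3.34
The z_c×3.34 term appears on both sides and cancels. Collect the known terms of each column as K = Σ(ρt)_known − 3.34 × (depth of known layers): K_1 = 0 − 3.34×0 = 0; K_2 = 25.02402 − 3.34×(3.171 + 10.134) = −19.41468.
Balance: K_1 − x×(3.34 − 2.81) = K_2, so x = (K_1 − K_2)/(3.34 − 2.81) = 19.4147/0.53 = 36.6 km.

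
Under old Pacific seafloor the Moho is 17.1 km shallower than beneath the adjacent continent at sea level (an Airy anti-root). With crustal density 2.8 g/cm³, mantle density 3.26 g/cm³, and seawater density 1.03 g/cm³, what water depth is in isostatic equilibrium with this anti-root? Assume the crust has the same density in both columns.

Replacing a thickness d of crust by seawater at the top must be balanced by replacing crust with mantle at the base: d (ρ_c − ρ_w) = a (ρ_m − ρ_c).
d = a (ρ_m − ρ_c)/(ρ_c − ρ_w) = 17.1 km × 0.46/1.77 = 4.44 km.

4.44 km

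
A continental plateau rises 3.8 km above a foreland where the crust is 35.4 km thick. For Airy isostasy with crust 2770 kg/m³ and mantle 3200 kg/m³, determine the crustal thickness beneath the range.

Root depth r = h ρ_c / (ρ_m − ρ_c) = 3.8 km × 2770 / 430 = 24.48 km.
Total thickness = T + h + r = 35.4 km + 3.8 km + 24.48 km = 63.7 km.

63.7 km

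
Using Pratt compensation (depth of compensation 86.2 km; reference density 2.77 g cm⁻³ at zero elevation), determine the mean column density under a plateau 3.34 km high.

Pratt balance: ρ_ref D = ρ (D + h).
ρ = ρ_ref D/(D + h) = 2.77 × 86.2 km/(86.2 km + 3.34 km) = 2.67 g cm⁻³.

2.67 g cm⁻³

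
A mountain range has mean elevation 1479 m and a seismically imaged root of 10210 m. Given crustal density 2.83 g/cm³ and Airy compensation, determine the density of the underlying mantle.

Airy balance: ρ_c h = (ρ_m − ρ_c) r → ρ_m = ρ_c (1 + h/r).
ρ_m = 2.83 × (1 + 1479 m/10210 m) = 3.24 g/cm³.

3.24 g/cm³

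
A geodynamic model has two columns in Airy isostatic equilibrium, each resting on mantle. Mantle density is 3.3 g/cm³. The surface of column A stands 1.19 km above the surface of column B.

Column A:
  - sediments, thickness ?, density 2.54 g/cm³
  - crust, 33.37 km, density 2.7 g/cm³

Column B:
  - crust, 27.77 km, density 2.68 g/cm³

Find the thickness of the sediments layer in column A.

1.48 km

Take the compensation level at the base of the deeper column (depth z_c below the surface of column A) and equate Σ ρ_i t_i down to z_c; mantle fills any gap and the z_c terms cancel.
Column A: x×2.54 + 33.37×2.7 + (z_c − 33.37 − x)×3.3
Column B: 1.19×0 + 27.77×2.68 + (z_c − 1.19 − 27.77)×3.3
The z_c×3.3 term appears on both sides and cancels. Collect the known terms of each column as K = Σ(ρt)_known − 3.3 × (depth of known layers): K_A = 90.099 − 3.3×33.37 = −20.022; K_B = 74.4236 − 3.3×(1.19 + 27.77) = −21.1444.
Balance: K_A − x×(3.3 − 2.54) = K_B, so x = (K_A − K_B)/(3.3 − 2.54) = 1.1224/0.76 = 1.48 km.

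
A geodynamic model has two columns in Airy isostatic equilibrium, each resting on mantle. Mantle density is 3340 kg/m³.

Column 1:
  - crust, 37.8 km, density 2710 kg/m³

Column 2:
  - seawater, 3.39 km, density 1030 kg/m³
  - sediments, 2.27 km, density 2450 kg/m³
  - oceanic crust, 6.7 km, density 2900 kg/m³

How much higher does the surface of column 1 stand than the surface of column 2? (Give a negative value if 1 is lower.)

For any compensation level in the mantle, the mantle terms cancel and isostasy reduces to e = (Σt_1 − Σt_2) − (Σ(ρt)_1 − Σ(ρt)_2) / ρ_m.
Σt_1 = 37.8 km; Σt_2 = 12.36 km; Σ(ρt)_1 = 102438; Σ(ρt)_2 = 28483.2 (in km·kg/m³).
e = (37.8 − 12.36) − (102438 − 28483.2) / 3340 = 3.3 km.

3.3 km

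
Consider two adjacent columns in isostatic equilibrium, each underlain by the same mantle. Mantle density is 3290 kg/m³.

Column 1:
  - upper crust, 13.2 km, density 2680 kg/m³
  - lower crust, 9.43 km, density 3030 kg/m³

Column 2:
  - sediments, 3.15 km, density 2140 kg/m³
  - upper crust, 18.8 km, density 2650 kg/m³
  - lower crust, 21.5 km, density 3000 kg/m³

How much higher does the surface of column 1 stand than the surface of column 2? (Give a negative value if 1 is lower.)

−3.46 km

For any compensation level in the mantle, the mantle terms cancel and isostasy reduces to e = (Σt_1 − Σt_2) − (Σ(ρt)_1 − Σ(ρt)_2) / ρ_m.
Σt_1 = 22.63 km; Σt_2 = 43.45 km; Σ(ρt)_1 = 63948.9; Σ(ρt)_2 = 121061 (in km·kg/m³).
e = (22.63 − 43.45) − (63948.9 − 121061) / 3290 = −3.46 km.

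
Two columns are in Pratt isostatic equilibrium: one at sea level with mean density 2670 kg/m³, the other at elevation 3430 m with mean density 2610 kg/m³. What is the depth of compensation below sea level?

ρ_ref D = ρ (D + h) → D (ρ_ref − ρ) = ρ h.
D = ρ h/(ρ_ref − ρ) = 2610 × 3430 m/(2670 − 2610) = 149000 m.

149000 m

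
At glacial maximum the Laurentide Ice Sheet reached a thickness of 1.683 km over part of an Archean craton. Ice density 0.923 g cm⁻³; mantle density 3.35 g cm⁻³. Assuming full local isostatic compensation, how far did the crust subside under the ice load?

By Archimedes' principle applied to the lithosphere: the ice load ρ_ice t is balanced by mantle displaced below, ρ_m s.
s = t ρ_ice / ρ_m = 1.683 km × 0.923/3.35 = 0.464 km.

0.464 km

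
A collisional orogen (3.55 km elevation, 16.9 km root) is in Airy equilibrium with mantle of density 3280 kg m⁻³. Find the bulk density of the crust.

ρ_c h = (ρ_m − ρ_c) r → ρ_c (h + r) = ρ_m r → ρ_c = ρ_m r / (h + r).
ρ_c = 3280 × 16.9 km / (3.55 km + 16.9 km) = 2710 kg m⁻³.

2710 kg m⁻³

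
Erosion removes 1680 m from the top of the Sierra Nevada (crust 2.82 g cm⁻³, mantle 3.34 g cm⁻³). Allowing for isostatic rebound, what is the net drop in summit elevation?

262 m

Rebound u = e ρ_c/ρ_m = 1680 m × 2.82/3.34 = 1418 m.
Net surface drop = e − u = 1680 m − 1418 m = e (ρ_m − ρ_c)/ρ_m = 262 m.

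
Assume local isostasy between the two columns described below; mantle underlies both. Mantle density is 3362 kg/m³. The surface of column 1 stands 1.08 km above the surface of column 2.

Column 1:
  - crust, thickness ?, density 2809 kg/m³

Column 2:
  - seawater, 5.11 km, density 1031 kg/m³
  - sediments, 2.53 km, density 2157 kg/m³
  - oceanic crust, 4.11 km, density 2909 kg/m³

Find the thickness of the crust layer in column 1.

Take the compensation level at the base of the deeper column (depth z_c below the surface of column 1) and equate Σ ρ_i t_i down to z_c; mantle fills any gap and the z_c terms cancel.
Column 1: x×2809 + (z_c − 0 − x)×3362
Column 2: 1.08×0 + 5.11×1031 + 2.53×2157 + 4.11×2909 + (z_c − 1.08 − 11.75)×3362
The z_c×3362 term appears on both sides and cancels. Collect the known terms of each column as K = Σ(ρt)_known − 3362 × (depth of known layers): K_1 = 0 − 3362×0 = 0; K_2 = 22681.61 − 3362×(1.08 + 11.75) = −20452.85.
Balance: K_1 − x×(3362 − 2809) = K_2, so x = (K_1 − K_2)/(3362 − 2809) = 20452.9/553 = 37 km.

37 km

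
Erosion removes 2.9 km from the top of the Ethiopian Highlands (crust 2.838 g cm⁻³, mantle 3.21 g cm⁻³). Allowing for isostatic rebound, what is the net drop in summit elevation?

Rebound u = e ρ_c/ρ_m = 2.9 km × 2.838/3.21 = 2.564 km.
Net surface drop = e − u = 2.9 km − 2.564 km = e (ρ_m − ρ_c)/ρ_m = 0.336 km.

0.336 km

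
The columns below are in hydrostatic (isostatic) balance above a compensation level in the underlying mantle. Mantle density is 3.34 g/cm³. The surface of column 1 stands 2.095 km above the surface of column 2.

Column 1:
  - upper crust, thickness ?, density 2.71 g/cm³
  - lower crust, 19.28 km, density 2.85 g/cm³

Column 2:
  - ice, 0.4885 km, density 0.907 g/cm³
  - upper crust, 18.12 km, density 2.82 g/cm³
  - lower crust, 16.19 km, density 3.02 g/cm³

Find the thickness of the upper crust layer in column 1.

21.2 km

Take the compensation level at the base of the deeper column (depth z_c below the surface of column 1) and equate Σ ρ_i t_i down to z_c; mantle fills any gap and the z_c terms cancel.
Column 1: x×2.71 + 19.28×2.85 + (z_c − 19.28 − x)×3.34
Column 2: 2.095×0 + 0.4885×0.907 + 18.12×2.82 + 16.19×3.02 + (z_c − 2.095 − 34.7985)×3.34
The z_c×3.34 term appears on both sides and cancels. Collect the known terms of each column as K = Σ(ρt)_known − 3.34 × (depth of known layers): K_1 = 54.948 − 3.34×19.28 = −9.4472; K_2 = 100.43527 − 3.34×(2.095 + 34.7985) = −22.7890205.
Balance: K_1 − x×(3.34 − 2.71) = K_2, so x = (K_1 − K_2)/(3.34 − 2.71) = 13.3418/0.63 = 21.2 km.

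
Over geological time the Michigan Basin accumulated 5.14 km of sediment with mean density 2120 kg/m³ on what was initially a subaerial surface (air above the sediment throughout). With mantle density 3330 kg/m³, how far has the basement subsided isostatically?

3.27 km

Subaerial load: s = t ρ_sed / ρ_m = 5.14 km × 2120/3330 = 3.27 km.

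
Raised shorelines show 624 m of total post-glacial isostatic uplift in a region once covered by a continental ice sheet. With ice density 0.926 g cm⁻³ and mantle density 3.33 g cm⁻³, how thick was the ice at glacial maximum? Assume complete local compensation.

2240 m

u = t ρ_ice/ρ_m → t = u ρ_m/ρ_ice = 624 m × 3.33/0.926 = 2240 m.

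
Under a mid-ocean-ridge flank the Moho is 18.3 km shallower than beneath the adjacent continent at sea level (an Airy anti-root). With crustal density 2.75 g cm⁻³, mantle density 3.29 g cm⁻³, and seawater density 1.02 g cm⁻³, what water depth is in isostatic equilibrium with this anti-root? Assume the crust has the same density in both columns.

5.71 km

Replacing a thickness d of crust by seawater at the top must be balanced by replacing crust with mantle at the base: d (ρ_c − ρ_w) = a (ρ_m − ρ_c).
d = a (ρ_m − ρ_c)/(ρ_c − ρ_w) = 18.3 km × 0.54/1.73 = 5.71 km.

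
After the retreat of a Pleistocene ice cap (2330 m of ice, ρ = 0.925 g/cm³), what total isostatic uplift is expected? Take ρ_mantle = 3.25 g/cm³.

663 m

Removing the load lets mantle flow back in; uplift u satisfies ρ_ice t = ρ_m u.
u = t ρ_ice/ρ_m = 2330 m × 0.925/3.25 = 663 m.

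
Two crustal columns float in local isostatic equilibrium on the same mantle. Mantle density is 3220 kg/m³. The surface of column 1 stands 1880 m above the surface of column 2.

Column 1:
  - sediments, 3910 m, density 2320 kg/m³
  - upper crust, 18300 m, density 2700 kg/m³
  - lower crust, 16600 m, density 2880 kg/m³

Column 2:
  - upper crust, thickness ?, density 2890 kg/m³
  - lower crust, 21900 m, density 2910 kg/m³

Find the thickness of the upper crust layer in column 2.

17700 m

Take the compensation level at the base of the deeper column (depth z_c below the surface of column 1) and equate Σ ρ_i t_i down to z_c; mantle fills any gap and the z_c terms cancel.
Column 1: 3910×2320 + 18300×2700 + 16600×2880 + (z_c − 38810)×3220
Column 2: 1880×0 + x×2890 + 21900×2910 + (z_c − 1880 − 21900 − x)×3220
The z_c×3220 term appears on both sides and cancels. Collect the known terms of each column as K = Σ(ρt)_known − 3220 × (depth of known layers): K_1 = 106289200 − 3220×38810 = −18679000; K_2 = 63729000 − 3220×(1880 + 21900) = −12842600.
Balance: K_1 = K_2 − x×(3220 − 2890), so x = (K_2 − K_1)/(3220 − 2890) = 5836400/330 = 17700 m.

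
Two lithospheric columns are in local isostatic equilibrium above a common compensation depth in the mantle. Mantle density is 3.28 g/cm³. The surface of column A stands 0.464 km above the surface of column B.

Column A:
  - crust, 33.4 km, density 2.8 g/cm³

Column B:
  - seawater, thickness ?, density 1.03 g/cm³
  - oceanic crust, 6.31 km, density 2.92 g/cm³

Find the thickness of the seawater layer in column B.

Take the compensation level at the base of the deeper column (depth z_c below the surface of column A) and equate Σ ρ_i t_i down to z_c; mantle fills any gap and the z_c terms cancel.
Column A: 33.4×2.8 + (z_c − 33.4)×3.28
Column B: 0.464×0 + x×1.03 + 6.31×2.92 + (z_c − 0.464 − 6.31 − x)×3.28
The z_c×3.28 term appears on both sides and cancels. Collect the known terms of each column as K = Σ(ρt)_known − 3.28 × (depth of known layers): K_A = 93.52 − 3.28×33.4 = −16.032; K_B = 18.4252 − 3.28×(0.464 + 6.31) = −3.79352.
Balance: K_A = K_B − x×(3.28 − 1.03), so x = (K_B − K_A)/(3.28 − 1.03) = 12.2385/2.25 = 5.44 km.

5.44 km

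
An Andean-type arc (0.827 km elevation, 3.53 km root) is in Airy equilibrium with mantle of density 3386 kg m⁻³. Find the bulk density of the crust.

2740 kg m⁻³

ρ_c h = (ρ_m − ρ_c) r → ρ_c (h + r) = ρ_m r → ρ_c = ρ_m r / (h + r).
ρ_c = 3386 × 3.53 km / (0.827 km + 3.53 km) = 2740 kg m⁻³.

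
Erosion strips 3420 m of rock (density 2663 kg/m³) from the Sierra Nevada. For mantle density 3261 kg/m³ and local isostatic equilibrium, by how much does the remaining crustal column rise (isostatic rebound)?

2790 m

Unloading: uplift u = e ρ_c/ρ_m = 3420 m × 2663/3261 = 2790 m.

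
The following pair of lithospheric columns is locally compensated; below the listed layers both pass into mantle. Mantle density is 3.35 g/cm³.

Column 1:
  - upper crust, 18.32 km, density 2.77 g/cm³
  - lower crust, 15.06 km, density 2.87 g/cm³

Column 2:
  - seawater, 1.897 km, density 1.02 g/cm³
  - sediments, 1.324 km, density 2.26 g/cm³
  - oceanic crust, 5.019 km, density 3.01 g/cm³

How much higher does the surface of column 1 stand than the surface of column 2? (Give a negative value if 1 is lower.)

3.07 km

For any compensation level in the mantle, the mantle terms cancel and isostasy reduces to e = (Σt_1 − Σt_2) − (Σ(ρt)_1 − Σ(ρt)_2) / ρ_m.
Σt_1 = 33.38 km; Σt_2 = 8.24 km; Σ(ρt)_1 = 93.9686; Σ(ρt)_2 = 20.03437 (in km·g/cm³).
e = (33.38 − 8.24) − (93.9686 − 20.03437) / 3.35 = 3.07 km.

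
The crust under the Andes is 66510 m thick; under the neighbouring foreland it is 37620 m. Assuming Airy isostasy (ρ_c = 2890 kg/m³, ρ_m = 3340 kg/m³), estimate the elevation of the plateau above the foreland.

Excess crust Δ = 66510 m − 37620 m = 28890 m, split between elevation h and root r with h + r = Δ.
Airy balance ρ_c h = (ρ_m − ρ_c) r gives r = h ρ_c/(ρ_m − ρ_c), so h (1 + ρ_c/(ρ_m − ρ_c)) = Δ, i.e. h = Δ (ρ_m − ρ_c)/ρ_m.
h = 28890 m × 450/3340 = 3890 m.

3890 m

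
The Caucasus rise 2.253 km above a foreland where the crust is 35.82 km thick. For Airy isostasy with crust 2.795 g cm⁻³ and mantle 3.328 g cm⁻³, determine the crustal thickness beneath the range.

Root depth r = h ρ_c / (ρ_m − ρ_c) = 2.253 km × 2.795 / 0.533 = 11.81 km.
Total thickness = T + h + r = 35.82 km + 2.253 km + 11.81 km = 49.9 km.

49.9 km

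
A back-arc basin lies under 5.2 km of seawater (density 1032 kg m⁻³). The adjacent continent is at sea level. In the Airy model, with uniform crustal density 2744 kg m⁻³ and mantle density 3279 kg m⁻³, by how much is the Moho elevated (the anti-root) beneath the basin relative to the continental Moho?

16.6 km

Balancing pressure at the compensation depth: replacing crust with seawater at the top is compensated by replacing crust with mantle at the base: d (ρ_c − ρ_w) = a (ρ_m − ρ_c).
a = d (ρ_c − ρ_w)/(ρ_m − ρ_c) = 5.2 km × 1712/535 = 16.6 km.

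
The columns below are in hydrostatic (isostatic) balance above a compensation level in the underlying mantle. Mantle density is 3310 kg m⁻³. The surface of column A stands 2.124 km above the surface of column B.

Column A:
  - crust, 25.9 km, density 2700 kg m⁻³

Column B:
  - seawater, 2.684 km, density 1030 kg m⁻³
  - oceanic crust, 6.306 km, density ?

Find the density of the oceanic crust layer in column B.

2890 kg m⁻³

Take the compensation level at the base of the deeper column (depth z_c below the surface of column A) and equate Σ ρ_i t_i down to z_c; mantle fills any gap and the z_c terms cancel.
Column A: 25.9×2700 + (z_c − 25.9)×3310
Column B: 2.124×0 + 2.684×1030 + 6.306×ρ + (z_c − 2.124 − 8.99)×3310
The z_c×3310 term appears on both sides and cancels. Collect the known terms of each column as K = Σ(ρt)_known − 3310 × (depth of known layers): K_A = 69930 − 3310×25.9 = −15799; K_B = 2764.52 − 3310×(2.124 + 8.99) = −34022.82.
Balance: K_A = K_B + 6.306×ρ, so ρ = (K_A − K_B)/6.306 = 18223.8/6.306 = 2890 kg m⁻³.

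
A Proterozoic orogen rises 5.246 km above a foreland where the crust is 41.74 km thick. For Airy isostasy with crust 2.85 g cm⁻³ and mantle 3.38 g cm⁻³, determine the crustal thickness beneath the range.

Root depth r = h ρ_c / (ρ_m − ρ_c) = 5.246 km × 2.85 / 0.53 = 28.21 km.
Total thickness = T + h + r = 41.74 km + 5.246 km + 28.21 km = 75.2 km.

75.2 km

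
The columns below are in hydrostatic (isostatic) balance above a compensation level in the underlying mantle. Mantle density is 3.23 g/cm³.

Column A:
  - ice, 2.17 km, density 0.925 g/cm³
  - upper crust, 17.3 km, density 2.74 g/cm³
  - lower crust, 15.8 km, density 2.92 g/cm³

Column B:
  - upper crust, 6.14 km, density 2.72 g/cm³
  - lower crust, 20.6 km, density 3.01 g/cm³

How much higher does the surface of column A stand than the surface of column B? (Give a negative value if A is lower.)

3.32 km

For any compensation level in the mantle, the mantle terms cancel and isostasy reduces to e = (Σt_A − Σt_B) − (Σ(ρt)_A − Σ(ρt)_B) / ρ_m.
Σt_A = 35.27 km; Σt_B = 26.74 km; Σ(ρt)_A = 95.54525; Σ(ρt)_B = 78.7068 (in km·g/cm³).
e = (35.27 − 26.74) − (95.54525 − 78.7068) / 3.23 = 3.32 km.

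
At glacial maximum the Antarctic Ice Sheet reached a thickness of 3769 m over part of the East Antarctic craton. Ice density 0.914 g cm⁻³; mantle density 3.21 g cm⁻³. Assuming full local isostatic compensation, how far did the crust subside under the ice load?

By Archimedes' principle applied to the lithosphere: the ice load ρ_ice t is balanced by mantle displaced below, ρ_m s.
s = t ρ_ice / ρ_m = 3769 m × 0.914/3.21 = 1070 m.

1070 m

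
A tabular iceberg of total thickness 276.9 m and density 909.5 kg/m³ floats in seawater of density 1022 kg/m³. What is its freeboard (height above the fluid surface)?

30.5 m

Floating equilibrium: submerged depth d = t ρ_obj/ρ_fluid = 276.9 m × 909.5/1022 = 246.4 m.
Freeboard = t − d = 276.9 m − 246.4 m = 30.5 m.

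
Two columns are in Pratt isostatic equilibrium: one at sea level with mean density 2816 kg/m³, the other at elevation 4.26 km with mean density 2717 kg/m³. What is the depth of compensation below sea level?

117 km

ρ_ref D = ρ (D + h) → D (ρ_ref − ρ) = ρ h.
D = ρ h/(ρ_ref − ρ) = 2717 × 4.26 km/(2816 − 2717) = 117 km.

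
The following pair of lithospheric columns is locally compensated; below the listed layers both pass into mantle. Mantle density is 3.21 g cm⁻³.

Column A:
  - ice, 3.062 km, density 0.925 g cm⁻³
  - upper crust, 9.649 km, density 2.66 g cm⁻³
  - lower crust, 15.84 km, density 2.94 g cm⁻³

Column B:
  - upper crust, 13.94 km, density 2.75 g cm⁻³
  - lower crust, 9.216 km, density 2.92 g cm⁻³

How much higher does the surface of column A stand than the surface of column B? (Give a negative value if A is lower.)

For any compensation level in the mantle, the mantle terms cancel and isostasy reduces to e = (Σt_A − Σt_B) − (Σ(ρt)_A − Σ(ρt)_B) / ρ_m.
Σt_A = 28.551 km; Σt_B = 23.156 km; Σ(ρt)_A = 75.06829; Σ(ρt)_B = 65.24572 (in km·g cm⁻³).
e = (28.551 − 23.156) − (75.06829 − 65.24572) / 3.21 = 2.34 km.

2.34 km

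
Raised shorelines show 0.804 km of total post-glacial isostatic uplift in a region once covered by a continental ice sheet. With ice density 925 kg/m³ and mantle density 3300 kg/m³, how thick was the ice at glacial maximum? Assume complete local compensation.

u = t ρ_ice/ρ_m → t = u ρ_m/ρ_ice = 0.804 km × 3300/925 = 2.87 km.

2.87 km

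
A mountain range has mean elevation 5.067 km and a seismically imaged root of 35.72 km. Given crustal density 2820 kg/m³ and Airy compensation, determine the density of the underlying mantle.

Airy balance: ρ_c h = (ρ_m − ρ_c) r → ρ_m = ρ_c (1 + h/r).
ρ_m = 2820 × (1 + 5.067 km/35.72 km) = 3220 kg/m³.

3220 kg/m³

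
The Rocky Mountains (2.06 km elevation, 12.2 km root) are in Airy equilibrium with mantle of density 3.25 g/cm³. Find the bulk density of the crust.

2.78 g/cm³

ρ_c h = (ρ_m − ρ_c) r → ρ_c (h + r) = ρ_m r → ρ_c = ρ_m r / (h + r).
ρ_c = 3.25 × 12.2 km / (2.06 km + 12.2 km) = 2.78 g/cm³.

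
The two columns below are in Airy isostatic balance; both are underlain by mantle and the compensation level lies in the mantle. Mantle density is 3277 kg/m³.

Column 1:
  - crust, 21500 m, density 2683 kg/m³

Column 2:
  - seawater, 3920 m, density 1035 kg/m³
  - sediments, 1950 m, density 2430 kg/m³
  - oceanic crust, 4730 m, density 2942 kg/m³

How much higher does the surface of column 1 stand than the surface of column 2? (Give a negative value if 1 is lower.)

228 m

For any compensation level in the mantle, the mantle terms cancel and isostasy reduces to e = (Σt_1 − Σt_2) − (Σ(ρt)_1 − Σ(ρt)_2) / ρ_m.
Σt_1 = 21500 m; Σt_2 = 10600 m; Σ(ρt)_1 = 57684500; Σ(ρt)_2 = 22711360 (in m·kg/m³).
e = (21500 − 10600) − (57684500 − 22711360) / 3277 = 228 m.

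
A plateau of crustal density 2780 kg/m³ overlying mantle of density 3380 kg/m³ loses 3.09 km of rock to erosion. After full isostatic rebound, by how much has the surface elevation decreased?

0.549 km

Rebound u = e ρ_c/ρ_m = 3.09 km × 2780/3380 = 2.541 km.
Net surface drop = e − u = 3.09 km − 2.541 km = e (ρ_m − ρ_c)/ρ_m = 0.549 km.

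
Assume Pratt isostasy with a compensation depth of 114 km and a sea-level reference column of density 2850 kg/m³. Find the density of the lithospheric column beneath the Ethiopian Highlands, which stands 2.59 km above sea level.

Pratt balance: ρ_ref D = ρ (D + h).
ρ = ρ_ref D/(D + h) = 2850 × 114 km/(114 km + 2.59 km) = 2790 kg/m³.

2790 kg/m³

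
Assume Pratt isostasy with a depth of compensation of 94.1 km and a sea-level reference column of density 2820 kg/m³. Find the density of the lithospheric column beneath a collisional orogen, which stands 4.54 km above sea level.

2690 kg/m³

Pratt balance: ρ_ref D = ρ (D + h).
ρ = ρ_ref D/(D + h) = 2820 × 94.1 km/(94.1 km + 4.54 km) = 2690 kg/m³.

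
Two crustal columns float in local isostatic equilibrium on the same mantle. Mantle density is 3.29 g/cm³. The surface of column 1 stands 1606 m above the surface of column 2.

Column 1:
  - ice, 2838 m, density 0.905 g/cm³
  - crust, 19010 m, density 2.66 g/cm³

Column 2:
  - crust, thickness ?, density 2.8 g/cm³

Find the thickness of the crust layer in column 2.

Take the compensation level at the base of the deeper column (depth z_c below the surface of column 1) and equate Σ ρ_i t_i down to z_c; mantle fills any gap and the z_c terms cancel.
Column 1: 2838×0.905 + 19010×2.66 + (z_c − 21848)×3.29
Column 2: 1606×0 + x×2.8 + (z_c − 1606 − 0 − x)×3.29
The z_c×3.29 term appears on both sides and cancels. Collect the known terms of each column as K = Σ(ρt)_known − 3.29 × (depth of known layers): K_1 = 53134.99 − 3.29×21848 = −18744.93; K_2 = 0 − 3.29×(1606 + 0) = −5283.74.
Balance: K_1 = K_2 − x×(3.29 − 2.8), so x = (K_2 − K_1)/(3.29 − 2.8) = 13461.2/0.49 = 27500 m.

27500 m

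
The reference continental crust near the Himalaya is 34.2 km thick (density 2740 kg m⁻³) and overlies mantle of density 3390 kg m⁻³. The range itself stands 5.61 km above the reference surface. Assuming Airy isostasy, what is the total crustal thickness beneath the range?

63.5 km

Root depth r = h ρ_c / (ρ_m − ρ_c) = 5.61 km × 2740 / 650 = 23.65 km.
Total thickness = T + h + r = 34.2 km + 5.61 km + 23.65 km = 63.5 km.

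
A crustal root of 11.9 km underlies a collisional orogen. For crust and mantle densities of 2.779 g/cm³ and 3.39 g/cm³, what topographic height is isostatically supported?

For local isostatic compensation: ρ_c h = (ρ_m − ρ_c) r.
h = r (ρ_m − ρ_c) / ρ_c = 11.9 km × (3.39 − 2.779) / 2.779 = 2.62 km.

2.62 km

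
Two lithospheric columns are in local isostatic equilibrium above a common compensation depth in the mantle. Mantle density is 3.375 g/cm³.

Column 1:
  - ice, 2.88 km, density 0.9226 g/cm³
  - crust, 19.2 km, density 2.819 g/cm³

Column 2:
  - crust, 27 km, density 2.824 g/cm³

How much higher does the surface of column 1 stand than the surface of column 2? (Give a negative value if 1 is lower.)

0.848 km

For any compensation level in the mantle, the mantle terms cancel and isostasy reduces to e = (Σt_1 − Σt_2) − (Σ(ρt)_1 − Σ(ρt)_2) / ρ_m.
Σt_1 = 22.08 km; Σt_2 = 27 km; Σ(ρt)_1 = 56.781888; Σ(ρt)_2 = 76.248 (in km·g/cm³).
e = (22.08 − 27) − (56.781888 − 76.248) / 3.375 = 0.848 km.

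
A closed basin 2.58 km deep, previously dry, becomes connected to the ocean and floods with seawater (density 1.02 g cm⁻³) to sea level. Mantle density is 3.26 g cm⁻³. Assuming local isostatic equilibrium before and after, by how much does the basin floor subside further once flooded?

After flooding the water column is d + s deep. Its weight must equal the weight of mantle displaced by the extra subsidence s: (d + s) ρ_w = s ρ_m.
s = d ρ_w / (ρ_m − ρ_w) = 2.58 km × 1.02/(3.26 − 1.02) = 1.17 km.

1.17 km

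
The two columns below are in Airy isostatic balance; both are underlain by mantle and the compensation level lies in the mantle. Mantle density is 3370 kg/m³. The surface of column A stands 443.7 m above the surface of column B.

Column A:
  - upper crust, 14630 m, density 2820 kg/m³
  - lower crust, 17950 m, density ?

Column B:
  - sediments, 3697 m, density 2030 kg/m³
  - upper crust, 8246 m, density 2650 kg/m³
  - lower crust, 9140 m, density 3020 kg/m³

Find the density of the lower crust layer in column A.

2950 kg/m³

Take the compensation level at the base of the deeper column (depth z_c below the surface of column A) and equate Σ ρ_i t_i down to z_c; mantle fills any gap and the z_c terms cancel.
Column A: 14630×2820 + 17950×ρ + (z_c − 32580)×3370
Column B: 443.7×0 + 3697×2030 + 8246×2650 + 9140×3020 + (z_c − 443.7 − 21083)×3370
The z_c×3370 term appears on both sides and cancels. Collect the known terms of each column as K = Σ(ρt)_known − 3370 × (depth of known layers): K_A = 41256600 − 3370×32580 = −68538000; K_B = 56959610 − 3370×(443.7 + 21083) = −15585369.
Balance: K_A + 17950×ρ = K_B, so ρ = (K_B − K_A)/17950 = 52952600/17950 = 2950 kg/m³.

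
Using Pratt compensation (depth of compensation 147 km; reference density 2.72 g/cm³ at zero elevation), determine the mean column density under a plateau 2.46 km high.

2.68 g/cm³

Pratt balance: ρ_ref D = ρ (D + h).
ρ = ρ_ref D/(D + h) = 2.72 × 147 km/(147 km + 2.46 km) = 2.68 g/cm³.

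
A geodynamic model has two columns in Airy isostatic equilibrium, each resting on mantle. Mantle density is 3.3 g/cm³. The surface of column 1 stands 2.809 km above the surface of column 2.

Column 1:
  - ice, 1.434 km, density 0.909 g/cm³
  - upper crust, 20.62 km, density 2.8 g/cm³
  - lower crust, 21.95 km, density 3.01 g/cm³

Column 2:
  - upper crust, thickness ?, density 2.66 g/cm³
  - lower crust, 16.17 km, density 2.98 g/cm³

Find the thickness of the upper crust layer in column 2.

8.84 km

Take the compensation level at the base of the deeper column (depth z_c below the surface of column 1) and equate Σ ρ_i t_i down to z_c; mantle fills any gap and the z_c terms cancel.
Column 1: 1.434×0.909 + 20.62×2.8 + 21.95×3.01 + (z_c − 44.004)×3.3
Column 2: 2.809×0 + x×2.66 + 16.17×2.98 + (z_c − 2.809 − 16.17 − x)×3.3
The z_c×3.3 term appears on both sides and cancels. Collect the known terms of each column as K = Σ(ρt)_known − 3.3 × (depth of known layers): K_1 = 125.109006 − 3.3×44.004 = −20.104194; K_2 = 48.1866 − 3.3×(2.809 + 16.17) = −14.4441.
Balance: K_1 = K_2 − x×(3.3 − 2.66), so x = (K_2 − K_1)/(3.3 − 2.66) = 5.66009/0.64 = 8.84 km.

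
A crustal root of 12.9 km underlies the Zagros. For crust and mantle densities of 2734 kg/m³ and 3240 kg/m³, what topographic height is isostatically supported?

By Archimedes' principle applied to the lithosphere: ρ_c h = (ρ_m − ρ_c) r.
h = r (ρ_m − ρ_c) / ρ_c = 12.9 km × (3240 − 2734) / 2734 = 2.39 km.

2.39 km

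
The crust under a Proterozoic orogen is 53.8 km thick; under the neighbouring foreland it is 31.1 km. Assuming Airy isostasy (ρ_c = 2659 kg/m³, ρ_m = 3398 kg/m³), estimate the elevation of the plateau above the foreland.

4.94 km

Excess crust Δ = 53.8 km − 31.1 km = 22.7 km, split between elevation h and root r with h + r = Δ.
Airy balance ρ_c h = (ρ_m − ρ_c) r gives r = h ρ_c/(ρ_m − ρ_c), so h (1 + ρ_c/(ρ_m − ρ_c)) = Δ, i.e. h = Δ (ρ_m − ρ_c)/ρ_m.
h = 22.7 km × 739/3398 = 4.94 km.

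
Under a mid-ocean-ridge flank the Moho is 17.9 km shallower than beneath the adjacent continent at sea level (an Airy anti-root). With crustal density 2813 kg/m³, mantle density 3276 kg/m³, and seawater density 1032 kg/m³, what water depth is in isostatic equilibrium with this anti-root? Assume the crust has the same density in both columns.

4.65 km

Replacing a thickness d of crust by seawater at the top must be balanced by replacing crust with mantle at the base: d (ρ_c − ρ_w) = a (ρ_m − ρ_c).
d = a (ρ_m − ρ_c)/(ρ_c − ρ_w) = 17.9 km × 463/1781 = 4.65 km.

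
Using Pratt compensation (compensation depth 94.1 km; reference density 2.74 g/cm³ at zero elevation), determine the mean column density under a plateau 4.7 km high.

Pratt balance: ρ_ref D = ρ (D + h).
ρ = ρ_ref D/(D + h) = 2.74 × 94.1 km/(94.1 km + 4.7 km) = 2.61 g/cm³.

2.61 g/cm³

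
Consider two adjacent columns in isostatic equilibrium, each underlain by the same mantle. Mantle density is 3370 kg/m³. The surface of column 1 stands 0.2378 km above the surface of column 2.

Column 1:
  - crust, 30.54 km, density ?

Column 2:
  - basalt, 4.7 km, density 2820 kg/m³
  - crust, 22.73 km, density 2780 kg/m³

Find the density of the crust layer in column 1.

2820 kg/m³

Take the compensation level at the base of the deeper column (depth z_c below the surface of column 1) and equate Σ ρ_i t_i down to z_c; mantle fills any gap and the z_c terms cancel.
Column 1: 30.54×ρ + (z_c − 30.54)×3370
Column 2: 0.2378×0 + 4.7×2820 + 22.73×2780 + (z_c − 0.2378 − 27.43)×3370
The z_c×3370 term appears on both sides and cancels. Collect the known terms of each column as K = Σ(ρt)_known − 3370 × (depth of known layers): K_1 = 0 − 3370×30.54 = −102919.8; K_2 = 76443.4 − 3370×(0.2378 + 27.43) = −16797.086.
Balance: K_1 + 30.54×ρ = K_2, so ρ = (K_2 − K_1)/30.54 = 86122.7/30.54 = 2820 kg/m³.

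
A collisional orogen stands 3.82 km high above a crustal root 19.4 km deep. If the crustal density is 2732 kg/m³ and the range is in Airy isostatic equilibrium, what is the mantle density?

3270 kg/m³

Airy balance: ρ_c h = (ρ_m − ρ_c) r → ρ_m = ρ_c (1 + h/r).
ρ_m = 2732 × (1 + 3.82 km/19.4 km) = 3270 kg/m³.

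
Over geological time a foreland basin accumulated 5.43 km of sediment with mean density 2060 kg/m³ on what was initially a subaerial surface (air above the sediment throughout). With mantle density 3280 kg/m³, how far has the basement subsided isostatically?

3.41 km

Subaerial load: s = t ρ_sed / ρ_m = 5.43 km × 2060/3280 = 3.41 km.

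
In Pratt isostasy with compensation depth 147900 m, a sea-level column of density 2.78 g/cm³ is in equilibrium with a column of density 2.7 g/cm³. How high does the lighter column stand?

4380 m

ρ_ref D = ρ (D + h) → h = D (ρ_ref − ρ)/ρ.
h = 147900 m × (2.78 − 2.7)/2.7 = 4380 m.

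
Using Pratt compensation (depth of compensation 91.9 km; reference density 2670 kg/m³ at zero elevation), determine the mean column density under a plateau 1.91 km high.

2620 kg/m³

Pratt balance: ρ_ref D = ρ (D + h).
ρ = ρ_ref D/(D + h) = 2670 × 91.9 km/(91.9 km + 1.91 km) = 2620 kg/m³.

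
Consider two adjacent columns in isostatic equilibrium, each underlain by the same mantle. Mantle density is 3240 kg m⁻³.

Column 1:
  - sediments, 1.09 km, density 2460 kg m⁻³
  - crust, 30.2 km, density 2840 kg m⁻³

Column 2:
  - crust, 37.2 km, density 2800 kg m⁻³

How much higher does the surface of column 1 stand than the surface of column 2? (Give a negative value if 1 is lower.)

−1.06 km

For any compensation level in the mantle, the mantle terms cancel and isostasy reduces to e = (Σt_1 − Σt_2) − (Σ(ρt)_1 − Σ(ρt)_2) / ρ_m.
Σt_1 = 31.29 km; Σt_2 = 37.2 km; Σ(ρt)_1 = 88449.4; Σ(ρt)_2 = 104160 (in km·kg m⁻³).
e = (31.29 − 37.2) − (88449.4 − 104160) / 3240 = −1.06 km.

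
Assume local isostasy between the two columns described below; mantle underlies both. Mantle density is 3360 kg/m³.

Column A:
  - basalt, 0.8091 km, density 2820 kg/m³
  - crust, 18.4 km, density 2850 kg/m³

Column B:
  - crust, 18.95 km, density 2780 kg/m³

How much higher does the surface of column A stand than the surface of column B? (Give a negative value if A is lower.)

−0.348 km

For any compensation level in the mantle, the mantle terms cancel and isostasy reduces to e = (Σt_A − Σt_B) − (Σ(ρt)_A − Σ(ρt)_B) / ρ_m.
Σt_A = 19.2091 km; Σt_B = 18.95 km; Σ(ρt)_A = 54721.662; Σ(ρt)_B = 52681 (in km·kg/m³).
e = (19.2091 − 18.95) − (54721.662 − 52681) / 3360 = −0.348 km.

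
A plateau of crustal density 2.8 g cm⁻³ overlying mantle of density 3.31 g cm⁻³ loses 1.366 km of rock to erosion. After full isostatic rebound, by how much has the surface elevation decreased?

0.21 km

Rebound u = e ρ_c/ρ_m = 1.366 km × 2.8/3.31 = 1.156 km.
Net surface drop = e − u = 1.366 km − 1.156 km = e (ρ_m − ρ_c)/ρ_m = 0.21 km.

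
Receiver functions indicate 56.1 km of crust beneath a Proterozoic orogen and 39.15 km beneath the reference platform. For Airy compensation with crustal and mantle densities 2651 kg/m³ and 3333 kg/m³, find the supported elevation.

Excess crust Δ = 56.1 km − 39.15 km = 16.95 km, split between elevation h and root r with h + r = Δ.
Airy balance ρ_c h = (ρ_m − ρ_c) r gives r = h ρ_c/(ρ_m − ρ_c), so h (1 + ρ_c/(ρ_m − ρ_c)) = Δ, i.e. h = Δ (ρ_m − ρ_c)/ρ_m.
h = 16.95 km × 682/3333 = 3.47 km.

3.47 km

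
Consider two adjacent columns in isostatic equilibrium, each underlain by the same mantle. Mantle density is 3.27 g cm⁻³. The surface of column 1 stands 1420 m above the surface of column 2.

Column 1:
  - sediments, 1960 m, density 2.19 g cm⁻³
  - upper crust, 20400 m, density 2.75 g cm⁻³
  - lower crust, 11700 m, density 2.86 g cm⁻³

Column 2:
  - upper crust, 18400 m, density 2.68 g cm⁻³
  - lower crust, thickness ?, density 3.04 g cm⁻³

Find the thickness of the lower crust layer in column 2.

8790 m

Take the compensation level at the base of the deeper column (depth z_c below the surface of column 1) and equate Σ ρ_i t_i down to z_c; mantle fills any gap and the z_c terms cancel.
Column 1: 1960×2.19 + 20400×2.75 + 11700×2.86 + (z_c − 34060)×3.27
Column 2: 1420×0 + 18400×2.68 + x×3.04 + (z_c − 1420 − 18400 − x)×3.27
The z_c×3.27 term appears on both sides and cancels. Collect the known terms of each column as K = Σ(ρt)_known − 3.27 × (depth of known layers): K_1 = 93854.4 − 3.27×34060 = −17521.8; K_2 = 49312 − 3.27×(1420 + 18400) = −15499.4.
Balance: K_1 = K_2 − x×(3.27 − 3.04), so x = (K_2 − K_1)/(3.27 − 3.04) = 2022.4/0.23 = 8790 m.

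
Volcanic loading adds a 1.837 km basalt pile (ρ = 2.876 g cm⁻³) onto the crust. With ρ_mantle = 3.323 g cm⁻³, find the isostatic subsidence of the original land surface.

Subaerial loading: s = t ρ_load / ρ_m.
s = 1.837 km × 2.876/3.323 = 1.59 km.

1.59 km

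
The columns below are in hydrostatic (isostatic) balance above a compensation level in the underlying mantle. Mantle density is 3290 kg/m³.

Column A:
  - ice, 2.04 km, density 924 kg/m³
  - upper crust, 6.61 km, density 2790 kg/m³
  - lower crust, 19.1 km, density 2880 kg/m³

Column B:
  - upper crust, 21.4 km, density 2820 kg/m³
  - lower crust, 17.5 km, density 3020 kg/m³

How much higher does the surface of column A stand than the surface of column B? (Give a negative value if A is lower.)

For any compensation level in the mantle, the mantle terms cancel and isostasy reduces to e = (Σt_A − Σt_B) − (Σ(ρt)_A − Σ(ρt)_B) / ρ_m.
Σt_A = 27.75 km; Σt_B = 38.9 km; Σ(ρt)_A = 75334.86; Σ(ρt)_B = 113198 (in km·kg/m³).
e = (27.75 − 38.9) − (75334.86 − 113198) / 3290 = 0.359 km.

0.359 km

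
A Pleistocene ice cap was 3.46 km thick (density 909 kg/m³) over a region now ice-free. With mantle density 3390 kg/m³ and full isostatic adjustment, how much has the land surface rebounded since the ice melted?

Removing the load lets mantle flow back in; uplift u satisfies ρ_ice t = ρ_m u.
u = t ρ_ice/ρ_m = 3.46 km × 909/3390 = 0.928 km.

0.928 km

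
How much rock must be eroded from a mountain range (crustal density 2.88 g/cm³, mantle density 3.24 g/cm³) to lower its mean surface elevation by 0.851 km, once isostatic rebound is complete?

Net drop Δ = e − u = e − e ρ_c/ρ_m = e (ρ_m − ρ_c)/ρ_m.
e = Δ ρ_m/(ρ_m − ρ_c) = 0.851 km × 3.24/0.36 = 7.66 km.

7.66 km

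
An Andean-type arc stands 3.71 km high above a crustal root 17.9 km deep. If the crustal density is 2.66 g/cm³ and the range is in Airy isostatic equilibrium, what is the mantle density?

Airy balance: ρ_c h = (ρ_m − ρ_c) r → ρ_m = ρ_c (1 + h/r).
ρ_m = 2.66 × (1 + 3.71 km/17.9 km) = 3.21 g/cm³.

3.21 g/cm³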